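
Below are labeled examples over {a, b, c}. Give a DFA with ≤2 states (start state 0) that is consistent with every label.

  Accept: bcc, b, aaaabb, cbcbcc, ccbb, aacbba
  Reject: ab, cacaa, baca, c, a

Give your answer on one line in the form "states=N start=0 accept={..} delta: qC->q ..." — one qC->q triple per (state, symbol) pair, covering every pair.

State merging on the prefix tree: take the shortest (then alphabetical) example prefix whose next move is undefined and point that move at state 0, else 1, else 2, ...; a target is out if some Accept/Reject pair would then sit in one state with the same input left (inseparable). If every existing state is out, open a new one.
a: 0a undefined. 0a->0: no, b/ab meet in 0 with "b" left. Open state 1: 0a->1.
b: 0b undefined. 0b->0: ok.
c: 0c undefined. 0c->0: no, bcc/c meet in 0. 0c->1: ok.
aa: 1a undefined. 1a->0: ok.
ab: 1b undefined. 1b->0: no, b/ab meet in 0. 1b->1: ok.
cc: 1c undefined. 1c->0: ok.
All examples now run through 2 states with every (state, symbol) defined. Accept strings end in {0}, Reject strings end in {1}; accept={0}.

states=2 start=0 accept={0} delta: 0a->1 0b->0 0c->1 1a->0 1b->1 1c->0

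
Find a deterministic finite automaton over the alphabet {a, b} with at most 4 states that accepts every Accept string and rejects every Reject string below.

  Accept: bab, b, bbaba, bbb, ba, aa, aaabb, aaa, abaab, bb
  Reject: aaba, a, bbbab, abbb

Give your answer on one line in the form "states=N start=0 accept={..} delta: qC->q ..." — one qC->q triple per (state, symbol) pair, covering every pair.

State merging on the prefix tree: take the shortest (then alphabetical) example prefix whose next move is undefined and point that move at state 0, else 1, else 2, ...; a target is out if some Accept/Reject pair would then sit in one state with the same input left (inseparable). If every existing state is out, open a new one.
a: 0a undefined. 0a->0: no, bbb/abbb meet in 0 with "bbb" left. Open state 1: 0a->1.
b: 0b undefined. 0b->0: no, bab/bbbab meet in 1 with "b" left. 0b->1: no, b/a meet in 1. Open state 2: 0b->2.
aa: 1a undefined. 1a->0: no, ba/aaba meet in 2 with "a" left. 1a->1: no, aa/a meet in 1. 1a->2: ok.
ab: 1b undefined. 1b->0: no, abaab/abbb meet in 2 with "b" left. 1b->1: ok.
ba: 2a undefined. 2a->0: ok.
bb: 2b undefined. 2b->0: no, bab/bbbab meet in 2. 2b->1: no, bab/aaba meet in 2. 2b->2: no, bab/bbbab meet in 2. Open state 3: 2b->3.
bba: 3a undefined. 3a->0: no, bbaba/aaba meet in 0. 3a->1: ok.
bbb: 3b undefined. 3b->0: ok.
All examples now run through 4 states with every (state, symbol) defined. Accept strings end in {0,2,3}, Reject strings end in {1}; accept={0,2,3}.

states=4 start=0 accept={0,2,3} delta: 0a->1 0b->2 1a->2 1b->1 2a->0 2b->3 3a->1 3b->0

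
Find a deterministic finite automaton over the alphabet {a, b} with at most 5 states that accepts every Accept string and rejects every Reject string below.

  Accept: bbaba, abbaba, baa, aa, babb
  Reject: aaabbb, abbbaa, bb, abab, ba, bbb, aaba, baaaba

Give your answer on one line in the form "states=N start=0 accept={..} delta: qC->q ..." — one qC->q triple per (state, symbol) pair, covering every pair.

State merging on the prefix tree: take the shortest (then alphabetical) example prefix whose next move is undefined and point that move at state 0, else 1, else 2, ...; a target is out if some Accept/Reject pair would then sit in one state with the same input left (inseparable). If every existing state is out, open a new one.
a: 0a undefined. 0a->0: ok.
b: 0b undefined. 0b->0: no, bbaba/aaabbb meet in 0. Open state 1: 0b->1.
ba: 1a undefined. 1a->0: no, baa/ba meet in 0. 1a->1: no, baa/ba meet in 1. Open state 2: 1a->2.
bb: 1b undefined. 1b->0: no, bbaba/ba meet in 2. 1b->1: no, baa/abbbaa meet in 2 with "a" left. 1b->2: ok.
baa: 2a undefined. 2a->0: no, bbaba/bb meet in 2. 2a->1: ok.
bab: 2b undefined. 2b->0: no, aa/aaabbb meet in 0. 2b->1: no, bbaba/aaabbb meet in 1. 2b->2: no, bbaba/baaaba meet in 1. Open state 3: 2b->3.
babb: 3b undefined. 3b->0: ok.
abbba: 3a undefined. 3a->0: no, aa/abbbaa meet in 0. 3a->1: no, bbaba/baaaba meet in 1. 3a->2: no, bbaba/abbbaa meet in 1. 3a->3: ok.
All examples now run through 4 states with every (state, symbol) defined. Accept strings end in {0,1}, Reject strings end in {2,3}; accept={0,1}.

states=4 start=0 accept={0,1} delta: 0a->0 0b->1 1a->2 1b->2 2a->1 2b->3 3a->3 3b->0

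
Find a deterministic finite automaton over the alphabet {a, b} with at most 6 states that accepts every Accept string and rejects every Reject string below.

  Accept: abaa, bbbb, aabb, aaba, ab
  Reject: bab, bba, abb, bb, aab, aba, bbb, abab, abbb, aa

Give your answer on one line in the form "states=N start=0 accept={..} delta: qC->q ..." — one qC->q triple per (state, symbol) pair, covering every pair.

states=5 start=0 accept={1,2} delta: 0a->1 0b->2 1a->3 1b->2 2a->3 2b->4 3a->1 3b->0 4a->0 4b->0

Grow the machine one transition at a time. Run the examples from 0; the earliest place one falls off (shortest prefix, ties alphabetical) gets sent to the lowest-numbered state that keeps every Accept/Reject pair distinguishable — a pair clashes when both reach the same state with identical unread suffix — and to a fresh state only if none does.
a: 0a undefined. 0a->0: no, aabb/abb meet in 0 with "bb" left. Open state 1: 0a->1.
b: 0b undefined. 0b->0: no, bbbb/bb meet in 0. 0b->1: no, bbbb/abbb meet in 1 with "bbb" left. Open state 2: 0b->2.
aa: 1a undefined. 1a->0: no, aabb/bb meet in 2 with "b" left. 1a->1: no, aabb/abb meet in 1 with "bb" left. 1a->2: no, aabb/bbb meet in 2 with "bb" left. Open state 3: 1a->3.
ab: 1b undefined. 1b->0: no, abaa/aa meet in 3. 1b->1: no, ab/abb meet in 1. 1b->2: ok.
ba: 2a undefined. 2a->0: no, ab/bab meet in 2. 2a->1: no, abaa/aa meet in 3. 2a->2: no, abaa/aba meet in 2. 2a->3: ok.
bb: 2b undefined. 2b->0: no, bbbb/abb meet in 0. 2b->1: no, bbbb/abb meet in 1. 2b->2: no, bbbb/abb meet in 2. 2b->3: no, abaa/bba meet in 3 with "a" left. Open state 4: 2b->4.
aab: 3b undefined. 3b->0: ok.
bba: 4a undefined. 4a->0: ok.
bbb: 4b undefined. 4b->0: ok.
abaa: 3a undefined. 3a->0: no, abaa/bab meet in 0. 3a->1: ok.
All examples now run through 5 states with every (state, symbol) defined. Accept strings end in {1,2}, Reject strings end in {0,3,4}; accept={1,2}.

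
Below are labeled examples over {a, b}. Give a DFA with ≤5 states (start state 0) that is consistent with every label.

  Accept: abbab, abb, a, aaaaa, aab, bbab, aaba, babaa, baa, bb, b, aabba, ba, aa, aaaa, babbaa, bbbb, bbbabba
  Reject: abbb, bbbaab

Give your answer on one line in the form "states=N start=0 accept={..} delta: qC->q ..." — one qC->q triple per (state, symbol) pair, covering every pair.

State merging on the prefix tree: take the shortest (then alphabetical) example prefix whose next move is undefined and point that move at state 0, else 1, else 2, ...; a target is out if some Accept/Reject pair would then sit in one state with the same input left (inseparable). If every existing state is out, open a new one.
a: 0a undefined. 0a->0: ok.
b: 0b undefined. 0b->0: no, abbab/abbb meet in 0. Open state 1: 0b->1.
ba: 1a undefined. 1a->0: ok.
bb: 1b undefined. 1b->0: no, abbab/abbb meet in 1. 1b->1: no, abbab/abbb meet in 1. Open state 2: 1b->2.
bba: 2a undefined. 2a->0: ok.
bbb: 2b undefined. 2b->0: no, abbab/bbbaab meet in 1. 2b->1: no, abbab/abbb meet in 1. 2b->2: no, abbab/bbbaab meet in 1. Open state 3: 2b->3.
bbba: 3a undefined. 3a->0: no, abbab/bbbaab meet in 1. 3a->1: no, abbab/bbbaab meet in 1. 3a->2: no, abbab/bbbaab meet in 1. 3a->3: no, bbbb/bbbaab meet in 3 with "b" left. Open state 4: 3a->4.
bbbb: 3b undefined. 3b->0: ok.
bbbaa: 4a undefined. 4a->0: no, abbab/bbbaab meet in 1. 4a->1: no, abb/bbbaab meet in 2. 4a->2: ok.
bbbab: 4b undefined. 4b->0: ok.
All examples now run through 5 states with every (state, symbol) defined. Accept strings end in {0,1,2}, Reject strings end in {3}; accept={0,1,2}.

states=5 start=0 accept={0,1,2} delta: 0a->0 0b->1 1a->0 1b->2 2a->0 2b->3 3a->4 3b->0 4a->2 4b->0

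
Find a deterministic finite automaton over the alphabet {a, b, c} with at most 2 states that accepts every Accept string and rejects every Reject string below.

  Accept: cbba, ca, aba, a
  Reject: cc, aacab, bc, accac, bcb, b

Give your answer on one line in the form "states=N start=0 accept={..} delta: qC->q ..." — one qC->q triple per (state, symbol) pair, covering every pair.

Fold the examples into a partial DFA from state 0: repeatedly fix the first undefined (state, symbol) met by the shortest-then-alphabetical prefix, trying targets in increasing order and rejecting any under which an Accept and a Reject string meet in one state with the same remainder; add a state when all current targets are rejected. Accepting states are where Accept strings end.
a: 0a undefined. 0a->0: ok.
b: 0b undefined. 0b->0: no, aba/b meet in 0. Open state 1: 0b->1.
c: 0c undefined. 0c->0: no, ca/cc meet in 0. 0c->1: ok.
bc: 1c undefined. 1c->0: no, a/cc meet in 0. 1c->1: ok.
ca: 1a undefined. 1a->0: ok.
cb: 1b undefined. 1b->0: no, cbba/bcb meet in 0. 1b->1: ok.
All examples now run through 2 states with every (state, symbol) defined. Accept strings end in {0}, Reject strings end in {1}; accept={0}.

states=2 start=0 accept={0} delta: 0a->0 0b->1 0c->1 1a->0 1b->1 1c->1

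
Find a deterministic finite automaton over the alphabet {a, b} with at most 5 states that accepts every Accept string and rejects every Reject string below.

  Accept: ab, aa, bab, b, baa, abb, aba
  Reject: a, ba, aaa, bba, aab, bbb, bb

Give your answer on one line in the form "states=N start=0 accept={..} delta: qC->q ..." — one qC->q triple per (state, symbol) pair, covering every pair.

Fold the examples into a partial DFA from state 0: repeatedly fix the first undefined (state, symbol) met by the shortest-then-alphabetical prefix, trying targets in increasing order and rejecting any under which an Accept and a Reject string meet in one state with the same remainder; add a state when all current targets are rejected. Accepting states are where Accept strings end.
a: 0a undefined. 0a->0: no, ab/aab meet in 0 with "b" left. Open state 1: 0a->1.
b: 0b undefined. 0b->0: no, b/bbb meet in 0. 0b->1: no, ab/bb meet in 1 with "b" left. Open state 2: 0b->2.
aa: 1a undefined. 1a->0: no, b/aab meet in 2. 1a->1: no, ab/aab meet in 1 with "b" left. 1a->2: ok.
ab: 1b undefined. 1b->0: no, aba/a meet in 1. 1b->1: no, ab/a meet in 1. 1b->2: no, abb/aab meet in 2 with "b" left. Open state 3: 1b->3.
ba: 2a undefined. 2a->0: no, baa/a meet in 1. 2a->1: ok.
bb: 2b undefined. 2b->0: no, aa/bbb meet in 2. 2b->1: no, ab/bbb meet in 3. 2b->2: no, aa/aab meet in 2. 2b->3: no, ab/aab meet in 3. Open state 4: 2b->4.
aba: 3a undefined. 3a->0: ok.
abb: 3b undefined. 3b->0: ok.
bba: 4a undefined. 4a->0: no, abb/bba meet in 0. 4a->1: ok.
bbb: 4b undefined. 4b->0: no, abb/bbb meet in 0. 4b->1: ok.
All examples now run through 5 states with every (state, symbol) defined. Accept strings end in {0,2,3}, Reject strings end in {1,4}; accept={0,2,3}.

states=5 start=0 accept={0,2,3} delta: 0a->1 0b->2 1a->2 1b->3 2a->1 2b->4 3a->0 3b->0 4a->1 4b->1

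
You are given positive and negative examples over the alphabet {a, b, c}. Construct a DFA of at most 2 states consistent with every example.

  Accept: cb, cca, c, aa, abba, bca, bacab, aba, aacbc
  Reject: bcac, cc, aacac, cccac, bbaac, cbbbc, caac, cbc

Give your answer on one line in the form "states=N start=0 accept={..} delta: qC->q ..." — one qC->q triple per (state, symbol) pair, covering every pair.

states=2 start=0 accept={1} delta: 0a->1 0b->0 0c->1 1a->1 1b->1 1c->0

Fold the examples into a partial DFA from state 0: repeatedly fix the first undefined (state, symbol) met by the shortest-then-alphabetical prefix, trying targets in increasing order and rejecting any under which an Accept and a Reject string meet in one state with the same remainder; add a state when all current targets are rejected. Accepting states are where Accept strings end.
a: 0a undefined. 0a->0: no, aacbc/cbc meet in 0 with "cbc" left. Open state 1: 0a->1.
b: 0b undefined. 0b->0: ok.
c: 0c undefined. 0c->0: no, cb/cc meet in 0. 0c->1: ok.
aa: 1a undefined. 1a->0: no, c/bcac meet in 1. 1a->1: ok.
ab: 1b undefined. 1b->0: no, c/cbbbc meet in 1. 1b->1: ok.
cc: 1c undefined. 1c->0: ok.
All examples now run through 2 states with every (state, symbol) defined. Accept strings end in {1}, Reject strings end in {0}; accept={1}.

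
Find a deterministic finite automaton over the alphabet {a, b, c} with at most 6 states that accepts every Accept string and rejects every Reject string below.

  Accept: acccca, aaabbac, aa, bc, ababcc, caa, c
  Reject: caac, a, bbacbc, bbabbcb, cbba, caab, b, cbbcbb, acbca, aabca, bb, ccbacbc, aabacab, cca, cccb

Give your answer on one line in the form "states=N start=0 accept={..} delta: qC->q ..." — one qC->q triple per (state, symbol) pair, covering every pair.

State merging on the prefix tree: take the shortest (then alphabetical) example prefix whose next move is undefined and point that move at state 0, else 1, else 2, ...; a target is out if some Accept/Reject pair would then sit in one state with the same input left (inseparable). If every existing state is out, open a new one.
a: 0a undefined. 0a->0: no, aa/a meet in 0. Open state 1: 0a->1.
b: 0b undefined. 0b->0: ok.
c: 0c undefined. 0c->0: no, bc/b meet in 0. 0c->1: no, bc/a meet in 1. Open state 2: 0c->2.
aa: 1a undefined. 1a->0: no, aa/b meet in 0. 1a->1: no, aa/a meet in 1. 1a->2: ok.
ab: 1b undefined. 1b->0: ok.
ac: 1c undefined. 1c->0: no, aa/bbacbc meet in 2. 1c->1: no, acccca/bbacbc meet in 2. 1c->2: ok.
ca: 2a undefined. 2a->0: no, aaabbac/caac meet in 2. 2a->1: no, ababcc/caac meet in 2 with "c" left. 2a->2: no, ababcc/caac meet in 2 with "c" left. Open state 3: 2a->3.
cb: 2b undefined. 2b->0: no, aa/bbacbc meet in 2. 2b->1: no, aa/bbacbc meet in 2. 2b->2: no, aa/bbabbcb meet in 2. 2b->3: ok.
cc: 2c undefined. 2c->0: no, acccca/a meet in 1. 2c->1: no, acccca/cca meet in 2. 2c->2: no, acccca/bbabbcb meet in 3. 2c->3: no, ababcc/bbabbcb meet in 3. Open state 4: 2c->4.
caa: 3a undefined. 3a->0: no, aa/caac meet in 2. 3a->1: no, aa/caac meet in 2. 3a->2: no, ababcc/caac meet in 4. 3a->3: no, caa/bbabbcb meet in 3. 3a->4: ok.
cbb: 3b undefined. 3b->0: ok.
cca: 4a undefined. 4a->0: ok.
ccb: 4b undefined. 4b->0: ok.
ccc: 4c undefined. 4c->0: no, acccca/bbabbcb meet in 3. 4c->1: no, acccca/bbabbcb meet in 3. 4c->2: no, acccca/caab meet in 0. 4c->3: no, acccca/acbca meet in 3 with "ca" left. 4c->4: no, acccca/caab meet in 0. Open state 5: 4c->5.
aabc: 3c undefined. 3c->0: ok.
cccb: 5b undefined. 5b->0: ok.
acccc: 5c undefined. 5c->0: no, acccca/a meet in 1. 5c->1: ok.
aabaca: 5a undefined. 5a->0: ok.
All examples now run through 6 states with every (state, symbol) defined. Accept strings end in {2,4}, Reject strings end in {0,1,3,5}; accept={2,4}.

states=6 start=0 accept={2,4} delta: 0a->1 0b->0 0c->2 1a->2 1b->0 1c->2 2a->3 2b->3 2c->4 3a->4 3b->0 3c->0 4a->0 4b->0 4c->5 5a->0 5b->0 5c->1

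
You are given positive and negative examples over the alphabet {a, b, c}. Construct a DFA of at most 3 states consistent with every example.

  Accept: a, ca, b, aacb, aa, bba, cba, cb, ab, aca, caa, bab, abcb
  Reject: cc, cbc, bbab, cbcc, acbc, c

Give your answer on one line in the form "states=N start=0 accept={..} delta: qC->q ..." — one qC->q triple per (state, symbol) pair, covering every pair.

states=3 start=0 accept={0,1} delta: 0a->0 0b->1 0c->2 1a->0 1b->2 1c->0 2a->1 2b->0 2c->2

Fold the examples into a partial DFA from state 0: repeatedly fix the first undefined (state, symbol) met by the shortest-then-alphabetical prefix, trying targets in increasing order and rejecting any under which an Accept and a Reject string meet in one state with the same remainder; add a state when all current targets are rejected. Accepting states are where Accept strings end.
a: 0a undefined. 0a->0: ok.
b: 0b undefined. 0b->0: no, a/bbab meet in 0. Open state 1: 0b->1.
c: 0c undefined. 0c->0: no, a/cc meet in 0. 0c->1: no, b/c meet in 1. Open state 2: 0c->2.
ba: 1a undefined. 1a->0: ok.
bb: 1b undefined. 1b->0: no, b/bbab meet in 1. 1b->1: no, b/bbab meet in 1. 1b->2: ok.
ca: 2a undefined. 2a->0: no, b/bbab meet in 1. 2a->1: ok.
cb: 2b undefined. 2b->0: ok.
cc: 2c undefined. 2c->0: no, a/cc meet in 0. 2c->1: no, ca/cc meet in 1. 2c->2: ok.
abc: 1c undefined. 1c->0: ok.
All examples now run through 3 states with every (state, symbol) defined. Accept strings end in {0,1}, Reject strings end in {2}; accept={0,1}.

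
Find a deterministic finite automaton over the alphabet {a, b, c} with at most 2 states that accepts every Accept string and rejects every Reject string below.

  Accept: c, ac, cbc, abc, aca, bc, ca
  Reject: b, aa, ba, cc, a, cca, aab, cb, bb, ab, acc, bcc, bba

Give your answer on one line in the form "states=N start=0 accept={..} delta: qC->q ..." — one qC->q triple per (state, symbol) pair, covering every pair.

states=2 start=0 accept={1} delta: 0a->0 0b->0 0c->1 1a->1 1b->0 1c->0

State merging on the prefix tree: take the shortest (then alphabetical) example prefix whose next move is undefined and point that move at state 0, else 1, else 2, ...; a target is out if some Accept/Reject pair would then sit in one state with the same input left (inseparable). If every existing state is out, open a new one.
a: 0a undefined. 0a->0: ok.
b: 0b undefined. 0b->0: ok.
c: 0c undefined. 0c->0: no, c/b meet in 0. Open state 1: 0c->1.
ca: 1a undefined. 1a->0: no, aca/b meet in 0. 1a->1: ok.
cb: 1b undefined. 1b->0: ok.
cc: 1c undefined. 1c->0: ok.
All examples now run through 2 states with every (state, symbol) defined. Accept strings end in {1}, Reject strings end in {0}; accept={1}.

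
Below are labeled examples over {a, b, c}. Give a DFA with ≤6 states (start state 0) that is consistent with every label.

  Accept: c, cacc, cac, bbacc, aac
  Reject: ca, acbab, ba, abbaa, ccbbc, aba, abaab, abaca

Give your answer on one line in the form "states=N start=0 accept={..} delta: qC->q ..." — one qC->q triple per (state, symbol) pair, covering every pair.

states=3 start=0 accept={1} delta: 0a->0 0b->0 0c->1 1a->0 1b->2 1c->1 2a->0 2b->2 2c->0

State merging on the prefix tree: take the shortest (then alphabetical) example prefix whose next move is undefined and point that move at state 0, else 1, else 2, ...; a target is out if some Accept/Reject pair would then sit in one state with the same input left (inseparable). If every existing state is out, open a new one.
a: 0a undefined. 0a->0: ok.
b: 0b undefined. 0b->0: ok.
c: 0c undefined. 0c->0: no, c/ca meet in 0. Open state 1: 0c->1.
ca: 1a undefined. 1a->0: ok.
cc: 1c undefined. 1c->0: no, c/ccbbc meet in 1. 1c->1: ok.
acb: 1b undefined. 1b->0: no, c/ccbbc meet in 1. 1b->1: no, c/ccbbc meet in 1. Open state 2: 1b->2.
acba: 2a undefined. 2a->0: ok.
ccbb: 2b undefined. 2b->0: no, c/ccbbc meet in 1. 2b->1: no, c/ccbbc meet in 1. 2b->2: ok.
ccbbc: 2c undefined. 2c->0: ok.
All examples now run through 3 states with every (state, symbol) defined. Accept strings end in {1}, Reject strings end in {0}; accept={1}.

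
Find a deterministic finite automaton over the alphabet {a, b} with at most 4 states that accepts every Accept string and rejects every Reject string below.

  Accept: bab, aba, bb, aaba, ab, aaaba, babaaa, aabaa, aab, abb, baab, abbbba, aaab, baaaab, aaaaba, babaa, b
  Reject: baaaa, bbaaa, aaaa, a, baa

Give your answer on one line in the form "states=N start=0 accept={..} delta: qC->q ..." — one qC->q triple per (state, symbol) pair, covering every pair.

Fold the examples into a partial DFA from state 0: repeatedly fix the first undefined (state, symbol) met by the shortest-then-alphabetical prefix, trying targets in increasing order and rejecting any under which an Accept and a Reject string meet in one state with the same remainder; add a state when all current targets are rejected. Accepting states are where Accept strings end.
a: 0a undefined. 0a->0: no, aabaa/baa meet in 0 with "baa" left. Open state 1: 0a->1.
b: 0b undefined. 0b->0: ok.
aa: 1a undefined. 1a->0: no, bb/baaaa meet in 0. 1a->1: ok.
ab: 1b undefined. 1b->0: no, aba/baaaa meet in 1. 1b->1: no, bab/baaaa meet in 1. Open state 2: 1b->2.
aba: 2a undefined. 2a->0: no, babaaa/baaaa meet in 1. 2a->1: no, aba/baaaa meet in 1. 2a->2: ok.
abb: 2b undefined. 2b->0: no, abbbba/baaaa meet in 1. 2b->1: no, abb/baaaa meet in 1. 2b->2: ok.
All examples now run through 3 states with every (state, symbol) defined. Accept strings end in {0,2}, Reject strings end in {1}; accept={0,2}.

states=3 start=0 accept={0,2} delta: 0a->1 0b->0 1a->1 1b->2 2a->2 2b->2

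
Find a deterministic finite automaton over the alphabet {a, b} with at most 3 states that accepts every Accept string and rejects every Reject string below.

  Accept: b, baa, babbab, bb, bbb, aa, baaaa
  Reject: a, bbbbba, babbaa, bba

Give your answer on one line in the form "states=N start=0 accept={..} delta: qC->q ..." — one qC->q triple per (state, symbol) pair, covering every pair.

states=2 start=0 accept={0} delta: 0a->1 0b->0 1a->0 1b->1

State merging on the prefix tree: take the shortest (then alphabetical) example prefix whose next move is undefined and point that move at state 0, else 1, else 2, ...; a target is out if some Accept/Reject pair would then sit in one state with the same input left (inseparable). If every existing state is out, open a new one.
a: 0a undefined. 0a->0: no, aa/a meet in 0. Open state 1: 0a->1.
b: 0b undefined. 0b->0: ok.
aa: 1a undefined. 1a->0: ok.
bab: 1b undefined. 1b->0: no, b/babbaa meet in 0. 1b->1: ok.
All examples now run through 2 states with every (state, symbol) defined. Accept strings end in {0}, Reject strings end in {1}; accept={0}.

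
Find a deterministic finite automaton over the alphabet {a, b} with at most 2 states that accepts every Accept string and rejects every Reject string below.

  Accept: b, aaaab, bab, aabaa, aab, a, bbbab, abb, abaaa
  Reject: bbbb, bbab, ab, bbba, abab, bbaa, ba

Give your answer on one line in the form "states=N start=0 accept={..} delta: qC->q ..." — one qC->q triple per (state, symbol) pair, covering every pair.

Grow the machine one transition at a time. Run the examples from 0; the earliest place one falls off (shortest prefix, ties alphabetical) gets sent to the lowest-numbered state that keeps every Accept/Reject pair distinguishable — a pair clashes when both reach the same state with identical unread suffix — and to a fresh state only if none does.
a: 0a undefined. 0a->0: no, b/ab meet in 0 with "b" left. Open state 1: 0a->1.
b: 0b undefined. 0b->0: no, b/bbbb meet in 0. 0b->1: ok.
aa: 1a undefined. 1a->0: ok.
ab: 1b undefined. 1b->0: ok.
All examples now run through 2 states with every (state, symbol) defined. Accept strings end in {1}, Reject strings end in {0}; accept={1}.

states=2 start=0 accept={1} delta: 0a->1 0b->1 1a->0 1b->0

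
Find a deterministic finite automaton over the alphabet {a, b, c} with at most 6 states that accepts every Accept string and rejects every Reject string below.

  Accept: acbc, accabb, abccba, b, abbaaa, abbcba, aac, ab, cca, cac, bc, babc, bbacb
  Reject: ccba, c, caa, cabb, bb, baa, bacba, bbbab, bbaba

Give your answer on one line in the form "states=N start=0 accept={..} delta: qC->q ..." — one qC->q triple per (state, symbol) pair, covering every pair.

State merging on the prefix tree: take the shortest (then alphabetical) example prefix whose next move is undefined and point that move at state 0, else 1, else 2, ...; a target is out if some Accept/Reject pair would then sit in one state with the same input left (inseparable). If every existing state is out, open a new one.
a: 0a undefined. 0a->0: no, aac/c meet in 0 with "c" left. Open state 1: 0a->1.
b: 0b undefined. 0b->0: no, b/bb meet in 0. 0b->1: no, ab/bb meet in 1 with "b" left. Open state 2: 0b->2.
c: 0c undefined. 0c->0: ok.
aa: 1a undefined. 1a->0: no, aac/c meet in 0. 1a->1: no, cca/caa meet in 1. 1a->2: no, b/caa meet in 2. Open state 3: 1a->3.
ab: 1b undefined. 1b->0: no, abccba/ccba meet in 2 with "a" left. 1b->1: no, ab/cabb meet in 1. 1b->2: ok.
ac: 1c undefined. 1c->0: no, accabb/cabb meet in 2 with "b" left. 1c->1: ok.
ba: 2a undefined. 2a->0: no, cca/baa meet in 1. 2a->1: no, cca/ccba meet in 1. 2a->2: no, b/ccba meet in 2. 2a->3: ok.
bb: 2b undefined. 2b->0: no, abbaaa/baa meet in 3 with "a" left. 2b->1: no, abbcba/ccba meet in 3. 2b->2: no, b/cabb meet in 2. 2b->3: no, abbcba/bacba meet in 3 with "cba" left. Open state 4: 2b->4.
bc: 2c undefined. 2c->0: no, acbc/c meet in 0. 2c->1: no, abccba/ccba meet in 3. 2c->2: ok.
aac: 3c undefined. 3c->0: no, aac/c meet in 0. 3c->1: ok.
baa: 3a undefined. 3a->0: ok.
bab: 3b undefined. 3b->0: no, babc/c meet in 0. 3b->1: ok.
bba: 4a undefined. 4a->0: no, abccba/c meet in 0. 4a->1: no, abbaaa/c meet in 0. 4a->2: no, acbc/bbaba meet in 2. 4a->3: no, abccba/ccba meet in 3. 4a->4: no, abccba/cabb meet in 4. Open state 5: 4a->5.
bbb: 4b undefined. 4b->0: no, acbc/bbbab meet in 2. 4b->1: no, aac/bbbab meet in 1. 4b->2: no, aac/bbbab meet in 1. 4b->3: no, acbc/bbbab meet in 2. 4b->4: ok.
abbc: 4c undefined. 4c->0: no, abbcba/ccba meet in 3. 4c->1: no, abbcba/ccba meet in 3. 4c->2: ok.
bbab: 5b undefined. 5b->0: no, aac/bbaba meet in 1. 5b->1: no, aac/bbbab meet in 1. 5b->2: no, acbc/bbbab meet in 2. 5b->3: ok.
bbac: 5c undefined. 5c->0: ok.
abbaa: 5a undefined. 5a->0: ok.
All examples now run through 6 states with every (state, symbol) defined. Accept strings end in {1,2,5}, Reject strings end in {0,3,4}; accept={1,2,5}.

states=6 start=0 accept={1,2,5} delta: 0a->1 0b->2 0c->0 1a->3 1b->2 1c->1 2a->3 2b->4 2c->2 3a->0 3b->1 3c->1 4a->5 4b->4 4c->2 5a->0 5b->3 5c->0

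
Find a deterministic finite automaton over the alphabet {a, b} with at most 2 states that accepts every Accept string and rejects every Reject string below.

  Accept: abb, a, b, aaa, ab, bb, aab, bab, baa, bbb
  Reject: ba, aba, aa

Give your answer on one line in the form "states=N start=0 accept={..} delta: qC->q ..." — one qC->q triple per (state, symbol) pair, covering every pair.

Grow the machine one transition at a time. Run the examples from 0; the earliest place one falls off (shortest prefix, ties alphabetical) gets sent to the lowest-numbered state that keeps every Accept/Reject pair distinguishable — a pair clashes when both reach the same state with identical unread suffix — and to a fresh state only if none does.
a: 0a undefined. 0a->0: no, a/aa meet in 0. Open state 1: 0a->1.
b: 0b undefined. 0b->0: no, a/ba meet in 1. 0b->1: ok.
aa: 1a undefined. 1a->0: ok.
ab: 1b undefined. 1b->0: no, abb/aba meet in 1. 1b->1: ok.
All examples now run through 2 states with every (state, symbol) defined. Accept strings end in {1}, Reject strings end in {0}; accept={1}.

states=2 start=0 accept={1} delta: 0a->1 0b->1 1a->0 1b->1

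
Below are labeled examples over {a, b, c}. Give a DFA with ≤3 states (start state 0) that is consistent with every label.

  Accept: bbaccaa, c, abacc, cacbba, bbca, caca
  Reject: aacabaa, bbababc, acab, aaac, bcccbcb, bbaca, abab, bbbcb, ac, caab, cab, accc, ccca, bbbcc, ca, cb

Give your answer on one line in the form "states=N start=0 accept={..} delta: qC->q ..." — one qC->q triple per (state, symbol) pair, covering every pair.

Grow the machine one transition at a time. Run the examples from 0; the earliest place one falls off (shortest prefix, ties alphabetical) gets sent to the lowest-numbered state that keeps every Accept/Reject pair distinguishable — a pair clashes when both reach the same state with identical unread suffix — and to a fresh state only if none does.
a: 0a undefined. 0a->0: no, c/aaac meet in 0 with "c" left. Open state 1: 0a->1.
b: 0b undefined. 0b->0: no, bbca/ca meet in 0 with "ca" left. 0b->1: ok.
c: 0c undefined. 0c->0: ok.
aa: 1a undefined. 1a->0: ok.
ab: 1b undefined. 1b->0: no, c/aacabaa meet in 0. 1b->1: ok.
ac: 1c undefined. 1c->0: no, bbaccaa/bbababc meet in 0. 1c->1: ok.
All examples now run through 2 states with every (state, symbol) defined. Accept strings end in {0}, Reject strings end in {1}; accept={0}.

states=2 start=0 accept={0} delta: 0a->1 0b->1 0c->0 1a->0 1b->1 1c->1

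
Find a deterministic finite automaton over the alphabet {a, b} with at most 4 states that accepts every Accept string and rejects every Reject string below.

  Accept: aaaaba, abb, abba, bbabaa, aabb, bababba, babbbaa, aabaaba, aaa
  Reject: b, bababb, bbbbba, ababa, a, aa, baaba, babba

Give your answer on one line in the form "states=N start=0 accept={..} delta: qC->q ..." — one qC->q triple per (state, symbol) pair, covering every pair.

State merging on the prefix tree: take the shortest (then alphabetical) example prefix whose next move is undefined and point that move at state 0, else 1, else 2, ...; a target is out if some Accept/Reject pair would then sit in one state with the same input left (inseparable). If every existing state is out, open a new one.
a: 0a undefined. 0a->0: no, aabaaba/baaba meet in 0 with "baaba" left. Open state 1: 0a->1.
b: 0b undefined. 0b->0: no, abba/babba meet in 1 with "bba" left. 0b->1: ok.
aa: 1a undefined. 1a->0: no, aaaaba/aa meet in 0. 1a->1: no, aaaaba/baaba meet in 1 with "ba" left. Open state 2: 1a->2.
ab: 1b undefined. 1b->0: no, abb/b meet in 1. 1b->1: no, abb/b meet in 1. 1b->2: ok.
aaa: 2a undefined. 2a->0: ok.
aab: 2b undefined. 2b->0: no, aaaaba/bababb meet in 0. 2b->1: no, aaaaba/babba meet in 0. 2b->2: no, aaaaba/bbbbba meet in 0. Open state 3: 2b->3.
aaba: 3a undefined. 3a->0: ok.
aabb: 3b undefined. 3b->0: ok.
All examples now run through 4 states with every (state, symbol) defined. Accept strings end in {0,3}, Reject strings end in {1,2}; accept={0,3}.

states=4 start=0 accept={0,3} delta: 0a->1 0b->1 1a->2 1b->2 2a->0 2b->3 3a->0 3b->0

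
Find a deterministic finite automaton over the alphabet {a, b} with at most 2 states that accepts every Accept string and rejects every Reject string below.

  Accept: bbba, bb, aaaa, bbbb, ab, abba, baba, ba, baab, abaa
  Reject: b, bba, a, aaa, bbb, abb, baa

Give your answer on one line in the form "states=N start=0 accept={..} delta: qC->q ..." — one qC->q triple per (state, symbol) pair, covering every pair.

Grow the machine one transition at a time. Run the examples from 0; the earliest place one falls off (shortest prefix, ties alphabetical) gets sent to the lowest-numbered state that keeps every Accept/Reject pair distinguishable — a pair clashes when both reach the same state with identical unread suffix — and to a fresh state only if none does.
a: 0a undefined. 0a->0: no, bb/abb meet in 0 with "bb" left. Open state 1: 0a->1.
b: 0b undefined. 0b->0: no, bbba/bba meet in 1. 0b->1: ok.
aa: 1a undefined. 1a->0: ok.
ab: 1b undefined. 1b->0: ok.
All examples now run through 2 states with every (state, symbol) defined. Accept strings end in {0}, Reject strings end in {1}; accept={0}.

states=2 start=0 accept={0} delta: 0a->1 0b->1 1a->0 1b->0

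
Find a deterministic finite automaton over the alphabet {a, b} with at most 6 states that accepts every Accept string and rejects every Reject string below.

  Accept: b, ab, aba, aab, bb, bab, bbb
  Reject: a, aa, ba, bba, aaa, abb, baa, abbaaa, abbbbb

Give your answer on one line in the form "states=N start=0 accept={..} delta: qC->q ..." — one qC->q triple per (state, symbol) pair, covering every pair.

states=4 start=0 accept={0,2} delta: 0a->1 0b->0 1a->1 1b->2 2a->0 2b->3 3a->0 3b->1

Grow the machine one transition at a time. Run the examples from 0; the earliest place one falls off (shortest prefix, ties alphabetical) gets sent to the lowest-numbered state that keeps every Accept/Reject pair distinguishable — a pair clashes when both reach the same state with identical unread suffix — and to a fresh state only if none does.
a: 0a undefined. 0a->0: no, aba/ba meet in 0 with "ba" left. Open state 1: 0a->1.
b: 0b undefined. 0b->0: ok.
aa: 1a undefined. 1a->0: no, b/aa meet in 0. 1a->1: ok.
ab: 1b undefined. 1b->0: no, b/abb meet in 0. 1b->1: no, ab/a meet in 1. Open state 2: 1b->2.
aba: 2a undefined. 2a->0: ok.
abb: 2b undefined. 2b->0: no, b/abb meet in 0. 2b->1: no, ab/abbbbb meet in 2. 2b->2: no, ab/abb meet in 2. Open state 3: 2b->3.
abba: 3a undefined. 3a->0: ok.
abbb: 3b undefined. 3b->0: no, b/abbbbb meet in 0. 3b->1: ok.
All examples now run through 4 states with every (state, symbol) defined. Accept strings end in {0,2}, Reject strings end in {1,3}; accept={0,2}.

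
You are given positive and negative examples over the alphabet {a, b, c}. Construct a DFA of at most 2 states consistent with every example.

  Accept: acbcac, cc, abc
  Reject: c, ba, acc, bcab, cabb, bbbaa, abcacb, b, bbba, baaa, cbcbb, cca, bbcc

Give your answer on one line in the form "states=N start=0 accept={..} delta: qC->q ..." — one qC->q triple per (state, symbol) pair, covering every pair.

Grow the machine one transition at a time. Run the examples from 0; the earliest place one falls off (shortest prefix, ties alphabetical) gets sent to the lowest-numbered state that keeps every Accept/Reject pair distinguishable — a pair clashes when both reach the same state with identical unread suffix — and to a fresh state only if none does.
a: 0a undefined. 0a->0: no, cc/acc meet in 0 with "cc" left. Open state 1: 0a->1.
b: 0b undefined. 0b->0: no, cc/bbcc meet in 0 with "cc" left. 0b->1: ok.
c: 0c undefined. 0c->0: no, cc/c meet in 0. 0c->1: ok.
ab: 1b undefined. 1b->0: no, cc/bbcc meet in 1 with "c" left. 1b->1: ok.
ac: 1c undefined. 1c->0: ok.
ba: 1a undefined. 1a->0: no, acbcac/ba meet in 0. 1a->1: ok.
All examples now run through 2 states with every (state, symbol) defined. Accept strings end in {0}, Reject strings end in {1}; accept={0}.

states=2 start=0 accept={0} delta: 0a->1 0b->1 0c->1 1a->1 1b->1 1c->0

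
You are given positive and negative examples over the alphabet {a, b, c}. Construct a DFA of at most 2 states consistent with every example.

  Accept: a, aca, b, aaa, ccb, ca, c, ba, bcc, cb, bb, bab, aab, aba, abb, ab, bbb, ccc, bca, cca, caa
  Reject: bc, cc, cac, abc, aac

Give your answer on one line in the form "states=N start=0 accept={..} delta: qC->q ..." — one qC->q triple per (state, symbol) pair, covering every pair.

states=2 start=0 accept={1} delta: 0a->1 0b->1 0c->1 1a->1 1b->1 1c->0

Fold the examples into a partial DFA from state 0: repeatedly fix the first undefined (state, symbol) met by the shortest-then-alphabetical prefix, trying targets in increasing order and rejecting any under which an Accept and a Reject string meet in one state with the same remainder; add a state when all current targets are rejected. Accepting states are where Accept strings end.
a: 0a undefined. 0a->0: no, c/aac meet in 0 with "c" left. Open state 1: 0a->1.
b: 0b undefined. 0b->0: no, c/bc meet in 0 with "c" left. 0b->1: ok.
c: 0c undefined. 0c->0: no, c/cc meet in 0. 0c->1: ok.
aa: 1a undefined. 1a->0: no, a/cac meet in 1. 1a->1: ok.
ab: 1b undefined. 1b->0: no, a/abc meet in 1. 1b->1: ok.
ac: 1c undefined. 1c->0: ok.
All examples now run through 2 states with every (state, symbol) defined. Accept strings end in {1}, Reject strings end in {0}; accept={1}.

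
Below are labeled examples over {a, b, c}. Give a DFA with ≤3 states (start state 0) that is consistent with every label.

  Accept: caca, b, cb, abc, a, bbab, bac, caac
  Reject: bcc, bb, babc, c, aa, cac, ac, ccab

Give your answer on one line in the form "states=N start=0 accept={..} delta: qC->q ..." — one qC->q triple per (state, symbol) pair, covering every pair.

State merging on the prefix tree: take the shortest (then alphabetical) example prefix whose next move is undefined and point that move at state 0, else 1, else 2, ...; a target is out if some Accept/Reject pair would then sit in one state with the same input left (inseparable). If every existing state is out, open a new one.
a: 0a undefined. 0a->0: no, a/aa meet in 0. Open state 1: 0a->1.
b: 0b undefined. 0b->0: no, b/bb meet in 0. 0b->1: ok.
c: 0c undefined. 0c->0: ok.
aa: 1a undefined. 1a->0: no, bac/c meet in 0. 1a->1: no, b/aa meet in 1. Open state 2: 1a->2.
ab: 1b undefined. 1b->0: no, abc/bb meet in 0. 1b->1: no, b/bb meet in 1. 1b->2: ok.
ac: 1c undefined. 1c->0: ok.
abc: 2c undefined. 2c->0: no, abc/bcc meet in 0. 2c->1: ok.
bab: 2b undefined. 2b->0: ok.
bba: 2a undefined. 2a->0: ok.
All examples now run through 3 states with every (state, symbol) defined. Accept strings end in {1}, Reject strings end in {0,2}; accept={1}.

states=3 start=0 accept={1} delta: 0a->1 0b->1 0c->0 1a->2 1b->2 1c->0 2a->0 2b->0 2c->1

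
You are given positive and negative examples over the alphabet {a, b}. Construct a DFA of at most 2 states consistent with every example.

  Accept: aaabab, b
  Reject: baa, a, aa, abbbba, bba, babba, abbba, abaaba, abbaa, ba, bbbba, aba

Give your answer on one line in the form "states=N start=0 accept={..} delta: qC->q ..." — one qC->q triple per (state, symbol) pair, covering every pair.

states=2 start=0 accept={1} delta: 0a->0 0b->1 1a->0 1b->0

Grow the machine one transition at a time. Run the examples from 0; the earliest place one falls off (shortest prefix, ties alphabetical) gets sent to the lowest-numbered state that keeps every Accept/Reject pair distinguishable — a pair clashes when both reach the same state with identical unread suffix — and to a fresh state only if none does.
a: 0a undefined. 0a->0: ok.
b: 0b undefined. 0b->0: no, aaabab/baa meet in 0. Open state 1: 0b->1.
ba: 1a undefined. 1a->0: ok.
bb: 1b undefined. 1b->0: ok.
All examples now run through 2 states with every (state, symbol) defined. Accept strings end in {1}, Reject strings end in {0}; accept={1}.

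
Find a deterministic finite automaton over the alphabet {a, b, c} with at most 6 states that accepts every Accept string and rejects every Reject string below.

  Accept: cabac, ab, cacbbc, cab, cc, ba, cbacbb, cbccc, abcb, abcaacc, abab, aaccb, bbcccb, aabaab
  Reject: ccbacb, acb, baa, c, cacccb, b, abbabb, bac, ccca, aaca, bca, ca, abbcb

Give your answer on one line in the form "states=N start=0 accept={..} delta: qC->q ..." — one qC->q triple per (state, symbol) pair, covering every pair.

states=5 start=0 accept={1,3} delta: 0a->1 0b->0 0c->2 1a->2 1b->3 1c->0 2a->2 2b->1 2c->3 3a->2 3b->4 3c->1 4a->1 4b->3 4c->0

Grow the machine one transition at a time. Run the examples from 0; the earliest place one falls off (shortest prefix, ties alphabetical) gets sent to the lowest-numbered state that keeps every Accept/Reject pair distinguishable — a pair clashes when both reach the same state with identical unread suffix — and to a fresh state only if none does.
a: 0a undefined. 0a->0: no, ab/b meet in 0 with "b" left. Open state 1: 0a->1.
b: 0b undefined. 0b->0: ok.
c: 0c undefined. 0c->0: no, cc/c meet in 0. 0c->1: no, cc/bac meet in 1 with "c" left. Open state 2: 0c->2.
aa: 1a undefined. 1a->0: no, aabaab/baa meet in 0. 1a->1: no, ba/baa meet in 1. 1a->2: ok.
ab: 1b undefined. 1b->0: no, ab/b meet in 0. 1b->1: no, abcb/acb meet in 1 with "cb" left. 1b->2: no, ab/baa meet in 2. Open state 3: 1b->3.
ac: 1c undefined. 1c->0: ok.
ca: 2a undefined. 2a->0: no, cabac/acb meet in 0. 2a->1: no, cacbbc/baa meet in 2. 2a->2: ok.
cb: 2b undefined. 2b->0: no, cabac/acb meet in 0. 2b->1: ok.
cc: 2c undefined. 2c->0: no, cabac/ccbacb meet in 0. 2c->1: no, cabac/cacccb meet in 1. 2c->2: no, cabac/baa meet in 2. 2c->3: ok.
aba: 3a undefined. 3a->0: no, abab/acb meet in 0. 3a->1: no, cab/aaca meet in 1. 3a->2: ok.
abb: 3b undefined. 3b->0: no, cacbbc/baa meet in 2. 3b->1: no, cabac/abbabb meet in 3. 3b->2: no, cabac/abbabb meet in 3. 3b->3: no, cabac/ccbacb meet in 3. Open state 4: 3b->4.
abc: 3c undefined. 3c->0: no, cab/cacccb meet in 1. 3c->1: ok.
abba: 4a undefined. 4a->0: no, cab/ccbacb meet in 1. 4a->1: ok.
abbc: 4c undefined. 4c->0: ok.
cacbb: 4b undefined. 4b->0: no, cacbbc/baa meet in 2. 4b->1: no, cacbbc/ccbacb meet in 0. 4b->2: no, cbacbb/baa meet in 2. 4b->3: ok.
All examples now run through 5 states with every (state, symbol) defined. Accept strings end in {1,3}, Reject strings end in {0,2,4}; accept={1,3}.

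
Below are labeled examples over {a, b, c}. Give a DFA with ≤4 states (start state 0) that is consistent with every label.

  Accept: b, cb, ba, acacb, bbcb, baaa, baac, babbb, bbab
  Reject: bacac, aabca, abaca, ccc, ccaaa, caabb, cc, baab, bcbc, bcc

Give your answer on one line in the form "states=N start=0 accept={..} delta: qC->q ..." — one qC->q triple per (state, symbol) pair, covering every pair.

Fold the examples into a partial DFA from state 0: repeatedly fix the first undefined (state, symbol) met by the shortest-then-alphabetical prefix, trying targets in increasing order and rejecting any under which an Accept and a Reject string meet in one state with the same remainder; add a state when all current targets are rejected. Accepting states are where Accept strings end.
a: 0a undefined. 0a->0: ok.
b: 0b undefined. 0b->0: no, b/baab meet in 0. Open state 1: 0b->1.
c: 0c undefined. 0c->0: ok.
ba: 1a undefined. 1a->0: no, b/baab meet in 1. 1a->1: ok.
bb: 1b undefined. 1b->0: no, babbb/ccc meet in 0. 1b->1: no, b/caabb meet in 1. Open state 2: 1b->2.
bc: 1c undefined. 1c->0: no, baac/bacac meet in 0. 1c->1: no, b/bacac meet in 1. 1c->2: no, baac/caabb meet in 2. Open state 3: 1c->3.
bba: 2a undefined. 2a->0: ok.
bbc: 2c undefined. 2c->0: ok.
bcb: 3b undefined. 3b->0: ok.
bcc: 3c undefined. 3c->0: ok.
babb: 2b undefined. 2b->0: ok.
baca: 3a undefined. 3a->0: ok.
All examples now run through 4 states with every (state, symbol) defined. Accept strings end in {1,3}, Reject strings end in {0,2}; accept={1,3}.

states=4 start=0 accept={1,3} delta: 0a->0 0b->1 0c->0 1a->1 1b->2 1c->3 2a->0 2b->0 2c->0 3a->0 3b->0 3c->0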